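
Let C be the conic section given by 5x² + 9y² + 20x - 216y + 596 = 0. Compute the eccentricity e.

e = 2/3

Rearranging, 5(x² + 4x) + 9(y² - 24y) = -596.
Completing the square gives 5(x + 2)² + 9(y - 12)² = -596 + 20 + 1296 = 720.
Divide by 720: (x + 2)²/144 + (y - 12)²/80 = 1
Ellipse, center (-2, 12), major axis horizontal; a² = 144, b² = 80.
c² = a² - b² = 64, so c = 8.
e = c/a = 8/12 = 2/3.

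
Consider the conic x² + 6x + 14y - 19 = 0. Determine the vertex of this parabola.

Only x is squared. Complete the square in x: (x + 3)² = -14(y - 2).
Vertex (-3, 2); 4p = -14 so p = -7/2. Opens down.

(-3, 2)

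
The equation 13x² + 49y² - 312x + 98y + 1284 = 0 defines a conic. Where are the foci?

(6, -1) and (18, -1)

Collect terms: 13(x² - 24x) + 49(y² + 2y) = -1284
Complete the square: 13(x - 12)² + 49(y + 1)² = -1284 + 1872 + 49 = 637
Dividing both sides by 637: (x - 12)²/49 + (y + 1)²/13 = 1
Ellipse, center (12, -1), major axis horizontal; a² = 49, b² = 13.
c² = a² - b² = 49 - 13 = 36, so c = 6.
Foci lie on the horizontal axis through the center: (h ± c, k).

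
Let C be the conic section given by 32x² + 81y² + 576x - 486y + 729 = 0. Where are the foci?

Collect terms: 32(x² + 18x) + 81(y² - 6y) = -729
Complete the square: 32(x + 9)² + 81(y - 3)² = -729 + 2592 + 729 = 2592
Dividing both sides by 2592: (x + 9)²/81 + (y - 3)²/32 = 1
Ellipse, center (-9, 3), major axis horizontal; a² = 81, b² = 32.
c² = a² - b² = 81 - 32 = 49, so c = 7.
Foci lie on the horizontal axis through the center: (h ± c, k).

(-16, 3) and (-2, 3)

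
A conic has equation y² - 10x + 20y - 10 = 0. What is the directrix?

x = -27/2

Only y is squared. Complete the square in y: (y + 10)² = 10(x + 11).
Vertex (-11, -10); 4p = 10 so p = 5/2. Opens right.
Directrix is the vertical line x = h − p = -11 − (5/2) = -27/2.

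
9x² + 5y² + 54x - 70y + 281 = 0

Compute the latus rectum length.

10/3

Collect terms: 9(x² + 6x) + 5(y² - 14y) = -281
Complete the square: 9(x + 3)² + 5(y - 7)² = -281 + 81 + 245 = 45
Divide through by 45 to get (x + 3)²/5 + (y - 7)²/9 = 1.
Ellipse, center (-3, 7), major axis vertical; a² = 9, b² = 5.
Latus rectum length = 2b²/a = 2·5/3 = 10/3.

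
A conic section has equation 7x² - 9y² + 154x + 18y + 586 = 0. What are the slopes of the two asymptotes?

Collect terms: 7(x² + 22x) -9(y² - 2y) = -586
7(x + 11)² -9(y - 1)² = -586 + 847 - 9 = 252
Divide through by 252 to get (x + 11)²/36 - (y - 1)²/28 = 1.
Hyperbola, center (-11, 1), transverse axis horizontal; a² = 36, b² = 28.
For a horizontal hyperbola the asymptotes have slope ±b/a.
Here that is ±2√7/6 = ±√7/3.

√7/3 and -√7/3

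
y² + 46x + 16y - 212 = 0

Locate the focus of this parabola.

Only y is squared. Complete the square in y: (y + 8)² = -46(x - 6).
Vertex (6, -8); 4p = -46 so p = -23/2. Opens left.
Focus is p units from the vertex along the axis: (h + p, k).

(-11/2, -8)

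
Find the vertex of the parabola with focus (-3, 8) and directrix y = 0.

The vertex is the midpoint between the focus and the directrix along the axis of symmetry.
Axis is vertical (directrix is horizontal). Vertex y-coordinate = (8 + 0)/2 = 4; x-coordinate = -3.

(-3, 4)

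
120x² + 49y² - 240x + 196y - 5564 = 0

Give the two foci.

(1, -2 - √71) and (1, -2 + √71)

Rearranging, 120(x² - 2x) + 49(y² + 4y) = 5564.
Complete the square: 120(x - 1)² + 49(y + 2)² = 5564 + 120 + 196 = 5880
Divide through by 5880 to get (x - 1)²/49 + (y + 2)²/120 = 1.
Ellipse, center (1, -2), major axis vertical; a² = 120, b² = 49.
c² = a² - b² = 120 - 49 = 71, so c = √71.
Foci lie on the vertical axis through the center: (h, k ± c).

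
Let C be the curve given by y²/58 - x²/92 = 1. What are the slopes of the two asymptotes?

Center (0, 0). The positive term is the y-term, so the transverse axis is vertical; a² = 58, b² = 92.
For a vertical hyperbola the asymptotes have slope ±a/b.
Here that is ±√58/2√23 = ±√1334/46.

√1334/46 and -√1334/46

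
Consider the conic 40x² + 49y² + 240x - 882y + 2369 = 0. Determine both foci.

Collect terms: 40(x² + 6x) + 49(y² - 18y) = -2369
40(x + 3)² + 49(y - 9)² = -2369 + 360 + 3969 = 1960
Divide by 1960: (x + 3)²/49 + (y - 9)²/40 = 1
Ellipse, center (-3, 9), major axis horizontal; a² = 49, b² = 40.
c² = a² - b² = 49 - 40 = 9, so c = 3.
Foci lie on the horizontal axis through the center: (h ± c, k).

(-6, 9) and (0, 9)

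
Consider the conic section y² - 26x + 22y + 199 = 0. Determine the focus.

Only y is squared. Complete the square in y: (y + 11)² = 26(x - 3).
Vertex (3, -11); 4p = 26 so p = 13/2. Opens right.
Focus is p units from the vertex along the axis: (h + p, k).

(19/2, -11)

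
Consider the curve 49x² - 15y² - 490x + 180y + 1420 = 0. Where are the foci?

Rearranging, 49(x² - 10x) -15(y² - 12y) = -1420.
Complete the square: 49(x - 5)² -15(y - 6)² = -1420 + 1225 - 540 = -735
Dividing both sides by -735: (y - 6)²/49 - (x - 5)²/15 = 1
Hyperbola, center (5, 6), transverse axis vertical; a² = 49, b² = 15.
c² = a² + b² = 49 + 15 = 64, so c = 8.
Foci lie on the vertical axis through the center: (h, k ± c).

(5, -2) and (5, 14)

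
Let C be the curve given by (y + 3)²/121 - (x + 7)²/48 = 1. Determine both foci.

Center (-7, -3). The positive term is the y-term, so the transverse axis is vertical; a² = 121, b² = 48.
c² = a² + b² = 121 + 48 = 169, so c = 13.
Foci lie on the vertical axis through the center: (h, k ± c).

(-7, -16) and (-7, 10)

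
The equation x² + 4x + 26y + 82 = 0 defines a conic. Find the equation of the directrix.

y = 7/2

Only x is squared. Complete the square in x: (x + 2)² = -26(y + 3).
Vertex (-2, -3); 4p = -26 so p = -13/2. Opens down.
Directrix is the horizontal line y = k − p = -3 − (-13/2) = 7/2.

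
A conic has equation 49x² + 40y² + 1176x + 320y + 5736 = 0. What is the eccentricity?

Collect terms: 49(x² + 24x) + 40(y² + 8y) = -5736
49(x + 12)² + 40(y + 4)² = -5736 + 7056 + 640 = 1960
Dividing both sides by 1960: (x + 12)²/40 + (y + 4)²/49 = 1
Ellipse, center (-12, -4), major axis vertical; a² = 49, b² = 40.
c² = a² - b² = 9, so c = 3.
e = c/a = 3/7.

e = 3/7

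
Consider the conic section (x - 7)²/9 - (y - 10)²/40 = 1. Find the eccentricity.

Center (7, 10). The positive term is the x-term, so the transverse axis is horizontal; a² = 9, b² = 40.
c² = a² + b² = 49, so c = 7.
e = c/a = 7/3.

e = 7/3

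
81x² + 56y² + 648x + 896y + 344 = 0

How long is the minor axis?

Rearranging, 81(x² + 8x) + 56(y² + 16y) = -344.
Complete the square in x and y: 81(x + 4)² + 56(y + 8)² = -344 + 1296 + 3584 = 4536
Divide by 4536: (x + 4)²/56 + (y + 8)²/81 = 1
Ellipse, center (-4, -8), major axis vertical; a² = 81, b² = 56.
b² = 56 so b = 2√14; the minor axis has length 2b = 4√14.

4√14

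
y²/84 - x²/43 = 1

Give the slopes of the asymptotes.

Center (0, 0). The positive term is the y-term, so the transverse axis is vertical; a² = 84, b² = 43.
For a vertical hyperbola the asymptotes have slope ±a/b.
Here that is ±2√21/√43 = ±2√903/43.

2√903/43 and -2√903/43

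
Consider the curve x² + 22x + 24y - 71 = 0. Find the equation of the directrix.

Only x is squared. Complete the square in x: (x + 11)² = -24(y - 8).
Vertex (-11, 8); 4p = -24 so p = -6. Opens down.
Directrix is the horizontal line y = k − p = 8 − (-6) = 14.

y = 14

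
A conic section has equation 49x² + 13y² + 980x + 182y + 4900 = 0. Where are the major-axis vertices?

(-10, -14) and (-10, 0)

Group: 49(x² + 20x) + 13(y² + 14y) = -4900
Complete the square: 49(x + 10)² + 13(y + 7)² = -4900 + 4900 + 637 = 637
Divide by 637: (x + 10)²/13 + (y + 7)²/49 = 1
Ellipse, center (-10, -7), major axis vertical; a² = 49, b² = 13.
a = 7. Vertices at (h, k ± a).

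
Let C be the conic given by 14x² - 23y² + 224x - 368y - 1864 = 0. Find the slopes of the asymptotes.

14(x² + 16x) -23(y² + 16y) = 1864
Completing the square gives 14(x + 8)² -23(y + 8)² = 1864 + 896 - 1472 = 1288.
Divide by 1288: (x + 8)²/92 - (y + 8)²/56 = 1
Hyperbola, center (-8, -8), transverse axis horizontal; a² = 92, b² = 56.
For a horizontal hyperbola the asymptotes have slope ±b/a.
Here that is ±2√14/2√23 = ±√322/23.

√322/23 and -√322/23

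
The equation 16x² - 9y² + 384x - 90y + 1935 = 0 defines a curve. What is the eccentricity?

e = 5/3

Collect terms: 16(x² + 24x) -9(y² + 10y) = -1935
Complete the square: 16(x + 12)² -9(y + 5)² = -1935 + 2304 - 225 = 144
Dividing both sides by 144: (x + 12)²/9 - (y + 5)²/16 = 1
Hyperbola, center (-12, -5), transverse axis horizontal; a² = 9, b² = 16.
c² = a² + b² = 25, so c = 5.
e = c/a = 5/3.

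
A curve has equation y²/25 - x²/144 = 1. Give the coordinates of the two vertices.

(0, -5) and (0, 5)

Center (0, 0). The positive term is the y-term, so the transverse axis is vertical; a² = 25, b² = 144.
a = 5. Vertices at (h, k ± a).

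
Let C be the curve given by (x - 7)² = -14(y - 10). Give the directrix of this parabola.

Vertex (7, 10); 4p = -14 so p = -7/2. Opens down.
Directrix is the horizontal line y = k − p = 10 − (-7/2) = 27/2.

y = 27/2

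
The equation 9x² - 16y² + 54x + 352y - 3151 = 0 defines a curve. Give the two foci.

Collect terms: 9(x² + 6x) -16(y² - 22y) = 3151
Complete the square in x and y: 9(x + 3)² -16(y - 11)² = 3151 + 81 - 1936 = 1296
Divide by 1296: (x + 3)²/144 - (y - 11)²/81 = 1
Hyperbola, center (-3, 11), transverse axis horizontal; a² = 144, b² = 81.
c² = a² + b² = 144 + 81 = 225, so c = 15.
Foci lie on the horizontal axis through the center: (h ± c, k).

(-18, 11) and (12, 11)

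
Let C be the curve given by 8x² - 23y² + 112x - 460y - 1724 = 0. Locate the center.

Group: 8(x² + 14x) -23(y² + 20y) = 1724
Complete the square in x and y: 8(x + 7)² -23(y + 10)² = 1724 + 392 - 2300 = -184
Dividing both sides by -184: (y + 10)²/8 - (x + 7)²/23 = 1
Hyperbola with center (-7, -10).

(-7, -10)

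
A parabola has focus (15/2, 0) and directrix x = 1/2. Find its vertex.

The vertex is the midpoint between the focus and the directrix along the axis of symmetry.
Axis is horizontal (directrix is vertical). Vertex x-coordinate = (15/2 + 1/2)/2 = 4; y-coordinate = 0.

(4, 0)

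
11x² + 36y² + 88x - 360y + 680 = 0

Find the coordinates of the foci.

Rearranging, 11(x² + 8x) + 36(y² - 10y) = -680.
Complete the square in x and y: 11(x + 4)² + 36(y - 5)² = -680 + 176 + 900 = 396
Divide by 396: (x + 4)²/36 + (y - 5)²/11 = 1
Ellipse, center (-4, 5), major axis horizontal; a² = 36, b² = 11.
c² = a² - b² = 36 - 11 = 25, so c = 5.
Foci lie on the horizontal axis through the center: (h ± c, k).

(-9, 5) and (1, 5)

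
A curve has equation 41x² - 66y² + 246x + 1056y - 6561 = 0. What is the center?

Collect terms: 41(x² + 6x) -66(y² - 16y) = 6561
41(x + 3)² -66(y - 8)² = 6561 + 369 - 4224 = 2706
Dividing both sides by 2706: (x + 3)²/66 - (y - 8)²/41 = 1
Hyperbola with center (-3, 8).

(-3, 8)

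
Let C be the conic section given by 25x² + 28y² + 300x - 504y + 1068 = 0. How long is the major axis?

Rearranging, 25(x² + 12x) + 28(y² - 18y) = -1068.
Completing the square gives 25(x + 6)² + 28(y - 9)² = -1068 + 900 + 2268 = 2100.
Divide by 2100: (x + 6)²/84 + (y - 9)²/75 = 1
Ellipse, center (-6, 9), major axis horizontal; a² = 84, b² = 75.
a² = 84 so a = 2√21; the major axis has length 2a = 4√21.

4√21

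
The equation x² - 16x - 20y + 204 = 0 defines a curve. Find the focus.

(8, 12)

Only x is squared. Complete the square in x: (x - 8)² = 20(y - 7).
Vertex (8, 7); 4p = 20 so p = 5. Opens up.
Focus is p units from the vertex along the axis: (h, k + p).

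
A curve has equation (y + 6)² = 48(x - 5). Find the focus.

(17, -6)

Vertex (5, -6); 4p = 48 so p = 12. Opens right.
Focus is p units from the vertex along the axis: (h + p, k).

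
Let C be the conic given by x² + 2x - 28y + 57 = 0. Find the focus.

(-1, 9)

Only x is squared. Complete the square in x: (x + 1)² = 28(y - 2).
Vertex (-1, 2); 4p = 28 so p = 7. Opens up.
Focus is p units from the vertex along the axis: (h, k + p).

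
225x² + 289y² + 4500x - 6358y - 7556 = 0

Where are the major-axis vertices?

(-27, 11) and (7, 11)

Group: 225(x² + 20x) + 289(y² - 22y) = 7556
Completing the square gives 225(x + 10)² + 289(y - 11)² = 7556 + 22500 + 34969 = 65025.
Divide through by 65025 to get (x + 10)²/289 + (y - 11)²/225 = 1.
Ellipse, center (-10, 11), major axis horizontal; a² = 289, b² = 225.
a = 17. Vertices at (h ± a, k).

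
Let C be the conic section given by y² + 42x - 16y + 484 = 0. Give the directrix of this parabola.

x = 1/2

Only y is squared. Complete the square in y: (y - 8)² = -42(x + 10).
Vertex (-10, 8); 4p = -42 so p = -21/2. Opens left.
Directrix is the vertical line x = h − p = -10 − (-21/2) = 1/2.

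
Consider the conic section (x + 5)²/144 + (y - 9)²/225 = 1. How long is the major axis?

30

Center (-5, 9). The larger denominator 225 sits under the y-term, so the major axis is vertical; a² = 225, b² = 144.
a² = 225 so a = 15; the major axis has length 2a = 30.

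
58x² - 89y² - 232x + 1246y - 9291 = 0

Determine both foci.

Group: 58(x² - 4x) -89(y² - 14y) = 9291
Complete the square: 58(x - 2)² -89(y - 7)² = 9291 + 232 - 4361 = 5162
Divide by 5162: (x - 2)²/89 - (y - 7)²/58 = 1
Hyperbola, center (2, 7), transverse axis horizontal; a² = 89, b² = 58.
c² = a² + b² = 89 + 58 = 147, so c = 7√3.
Foci lie on the horizontal axis through the center: (h ± c, k).

(2 - 7√3, 7) and (2 + 7√3, 7)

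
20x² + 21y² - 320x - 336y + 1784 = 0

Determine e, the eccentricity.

e = √21/21

Group the x- and y-terms: 20(x² - 16x) + 21(y² - 16y) = -1784
Completing the square gives 20(x - 8)² + 21(y - 8)² = -1784 + 1280 + 1344 = 840.
Dividing both sides by 840: (x - 8)²/42 + (y - 8)²/40 = 1
Ellipse, center (8, 8), major axis horizontal; a² = 42, b² = 40.
c² = a² - b² = 2, so c = √2.
e = c/a = √2/√42 = √21/21.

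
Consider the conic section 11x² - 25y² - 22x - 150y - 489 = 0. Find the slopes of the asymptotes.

√11/5 and -√11/5

Rearranging, 11(x² - 2x) -25(y² + 6y) = 489.
Completing the square gives 11(x - 1)² -25(y + 3)² = 489 + 11 - 225 = 275.
Dividing both sides by 275: (x - 1)²/25 - (y + 3)²/11 = 1
Hyperbola, center (1, -3), transverse axis horizontal; a² = 25, b² = 11.
For a horizontal hyperbola the asymptotes have slope ±b/a.
Here that is ±√11/5.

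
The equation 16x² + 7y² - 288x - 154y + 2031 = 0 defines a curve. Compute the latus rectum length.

Rearranging, 16(x² - 18x) + 7(y² - 22y) = -2031.
16(x - 9)² + 7(y - 11)² = -2031 + 1296 + 847 = 112
Divide through by 112 to get (x - 9)²/7 + (y - 11)²/16 = 1.
Ellipse, center (9, 11), major axis vertical; a² = 16, b² = 7.
Latus rectum length = 2b²/a = 2·7/4 = 7/2.

7/2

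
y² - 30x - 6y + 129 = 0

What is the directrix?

Only y is squared. Complete the square in y: (y - 3)² = 30(x - 4).
Vertex (4, 3); 4p = 30 so p = 15/2. Opens right.
Directrix is the vertical line x = h − p = 4 − (15/2) = -7/2.

x = -7/2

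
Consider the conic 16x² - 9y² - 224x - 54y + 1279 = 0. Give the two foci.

Group the x- and y-terms: 16(x² - 14x) -9(y² + 6y) = -1279
16(x - 7)² -9(y + 3)² = -1279 + 784 - 81 = -576
Divide by -576: (y + 3)²/64 - (x - 7)²/36 = 1
Hyperbola, center (7, -3), transverse axis vertical; a² = 64, b² = 36.
c² = a² + b² = 64 + 36 = 100, so c = 10.
Foci lie on the vertical axis through the center: (h, k ± c).

(7, -13) and (7, 7)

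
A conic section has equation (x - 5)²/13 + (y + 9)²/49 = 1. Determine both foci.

(5, -15) and (5, -3)

Center (5, -9). The larger denominator 49 sits under the y-term, so the major axis is vertical; a² = 49, b² = 13.
c² = a² - b² = 49 - 13 = 36, so c = 6.
Foci lie on the vertical axis through the center: (h, k ± c).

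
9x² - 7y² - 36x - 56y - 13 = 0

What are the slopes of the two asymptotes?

3√7/7 and -3√7/7

Collect terms: 9(x² - 4x) -7(y² + 8y) = 13
Complete the square: 9(x - 2)² -7(y + 4)² = 13 + 36 - 112 = -63
Dividing both sides by -63: (y + 4)²/9 - (x - 2)²/7 = 1
Hyperbola, center (2, -4), transverse axis vertical; a² = 9, b² = 7.
For a vertical hyperbola the asymptotes have slope ±a/b.
Here that is ±3/√7 = ±3√7/7.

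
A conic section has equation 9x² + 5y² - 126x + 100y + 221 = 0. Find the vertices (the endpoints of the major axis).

(7, -22) and (7, 2)

9(x² - 14x) + 5(y² + 20y) = -221
9(x - 7)² + 5(y + 10)² = -221 + 441 + 500 = 720
Divide through by 720 to get (x - 7)²/80 + (y + 10)²/144 = 1.
Ellipse, center (7, -10), major axis vertical; a² = 144, b² = 80.
a = 12. Vertices at (h, k ± a).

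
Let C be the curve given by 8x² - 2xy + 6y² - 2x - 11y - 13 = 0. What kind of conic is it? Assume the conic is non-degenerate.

ellipse

A = 8, B = -2, C = 6.
Discriminant B² − 4AC = (-2)² − 4·8·6 = -188.
B² − 4AC < 0 ⇒ ellipse.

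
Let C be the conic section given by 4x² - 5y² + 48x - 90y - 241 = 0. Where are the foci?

(-6, -12) and (-6, -6)

Group: 4(x² + 12x) -5(y² + 18y) = 241
Complete the square in x and y: 4(x + 6)² -5(y + 9)² = 241 + 144 - 405 = -20
Dividing both sides by -20: (y + 9)²/4 - (x + 6)²/5 = 1
Hyperbola, center (-6, -9), transverse axis vertical; a² = 4, b² = 5.
c² = a² + b² = 4 + 5 = 9, so c = 3.
Foci lie on the vertical axis through the center: (h, k ± c).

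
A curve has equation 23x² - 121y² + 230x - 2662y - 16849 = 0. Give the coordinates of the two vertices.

(-16, -11) and (6, -11)

Group: 23(x² + 10x) -121(y² + 22y) = 16849
23(x + 5)² -121(y + 11)² = 16849 + 575 - 14641 = 2783
Dividing both sides by 2783: (x + 5)²/121 - (y + 11)²/23 = 1
Hyperbola, center (-5, -11), transverse axis horizontal; a² = 121, b² = 23.
a = 11. Vertices at (h ± a, k).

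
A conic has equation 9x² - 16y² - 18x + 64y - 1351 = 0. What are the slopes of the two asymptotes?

Collect terms: 9(x² - 2x) -16(y² - 4y) = 1351
Complete the square in x and y: 9(x - 1)² -16(y - 2)² = 1351 + 9 - 64 = 1296
Divide through by 1296 to get (x - 1)²/144 - (y - 2)²/81 = 1.
Hyperbola, center (1, 2), transverse axis horizontal; a² = 144, b² = 81.
For a horizontal hyperbola the asymptotes have slope ±b/a.
Here that is ±9/12 = ±3/4.

3/4 and -3/4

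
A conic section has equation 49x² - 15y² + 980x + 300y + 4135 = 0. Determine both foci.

(-10, 2) and (-10, 18)

Group the x- and y-terms: 49(x² + 20x) -15(y² - 20y) = -4135
49(x + 10)² -15(y - 10)² = -4135 + 4900 - 1500 = -735
Divide through by -735 to get (y - 10)²/49 - (x + 10)²/15 = 1.
Hyperbola, center (-10, 10), transverse axis vertical; a² = 49, b² = 15.
c² = a² + b² = 49 + 15 = 64, so c = 8.
Foci lie on the vertical axis through the center: (h, k ± c).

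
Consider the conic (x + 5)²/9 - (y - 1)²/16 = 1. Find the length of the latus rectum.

Center (-5, 1). The positive term is the x-term, so the transverse axis is horizontal; a² = 9, b² = 16.
Latus rectum length = 2b²/a = 2·16/3 = 32/3.

32/3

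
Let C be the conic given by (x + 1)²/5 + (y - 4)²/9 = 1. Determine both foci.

Center (-1, 4). The larger denominator 9 sits under the y-term, so the major axis is vertical; a² = 9, b² = 5.
c² = a² - b² = 9 - 5 = 4, so c = 2.
Foci lie on the vertical axis through the center: (h, k ± c).

(-1, 2) and (-1, 6)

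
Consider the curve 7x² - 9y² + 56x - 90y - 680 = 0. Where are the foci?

Rearranging, 7(x² + 8x) -9(y² + 10y) = 680.
Complete the square: 7(x + 4)² -9(y + 5)² = 680 + 112 - 225 = 567
Divide through by 567 to get (x + 4)²/81 - (y + 5)²/63 = 1.
Hyperbola, center (-4, -5), transverse axis horizontal; a² = 81, b² = 63.
c² = a² + b² = 81 + 63 = 144, so c = 12.
Foci lie on the horizontal axis through the center: (h ± c, k).

(-16, -5) and (8, -5)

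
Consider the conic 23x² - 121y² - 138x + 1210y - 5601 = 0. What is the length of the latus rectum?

46/11

Rearranging, 23(x² - 6x) -121(y² - 10y) = 5601.
Complete the square in x and y: 23(x - 3)² -121(y - 5)² = 5601 + 207 - 3025 = 2783
Divide through by 2783 to get (x - 3)²/121 - (y - 5)²/23 = 1.
Hyperbola, center (3, 5), transverse axis horizontal; a² = 121, b² = 23.
Latus rectum length = 2b²/a = 2·23/11 = 46/11.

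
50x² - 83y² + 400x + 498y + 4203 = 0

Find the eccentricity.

e = √266/10

Group: 50(x² + 8x) -83(y² - 6y) = -4203
Complete the square in x and y: 50(x + 4)² -83(y - 3)² = -4203 + 800 - 747 = -4150
Divide through by -4150 to get (y - 3)²/50 - (x + 4)²/83 = 1.
Hyperbola, center (-4, 3), transverse axis vertical; a² = 50, b² = 83.
c² = a² + b² = 133, so c = √133.
e = c/a = √133/5√2 = √266/10.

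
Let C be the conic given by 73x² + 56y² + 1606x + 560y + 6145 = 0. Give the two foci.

73(x² + 22x) + 56(y² + 10y) = -6145
Complete the square: 73(x + 11)² + 56(y + 5)² = -6145 + 8833 + 1400 = 4088
Divide through by 4088 to get (x + 11)²/56 + (y + 5)²/73 = 1.
Ellipse, center (-11, -5), major axis vertical; a² = 73, b² = 56.
c² = a² - b² = 73 - 56 = 17, so c = √17.
Foci lie on the vertical axis through the center: (h, k ± c).

(-11, -5 - √17) and (-11, -5 + √17)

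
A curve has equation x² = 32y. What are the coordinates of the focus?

Vertex (0, 0); 4p = 32 so p = 8. Opens up.
Focus is p units from the vertex along the axis: (h, k + p).

(0, 8)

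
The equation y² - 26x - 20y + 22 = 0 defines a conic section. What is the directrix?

x = -19/2

Only y is squared. Complete the square in y: (y - 10)² = 26(x + 3).
Vertex (-3, 10); 4p = 26 so p = 13/2. Opens right.
Directrix is the vertical line x = h − p = -3 − (13/2) = -19/2.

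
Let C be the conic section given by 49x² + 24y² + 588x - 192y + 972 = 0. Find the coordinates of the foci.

Group the x- and y-terms: 49(x² + 12x) + 24(y² - 8y) = -972
49(x + 6)² + 24(y - 4)² = -972 + 1764 + 384 = 1176
Divide through by 1176 to get (x + 6)²/24 + (y - 4)²/49 = 1.
Ellipse, center (-6, 4), major axis vertical; a² = 49, b² = 24.
c² = a² - b² = 49 - 24 = 25, so c = 5.
Foci lie on the vertical axis through the center: (h, k ± c).

(-6, -1) and (-6, 9)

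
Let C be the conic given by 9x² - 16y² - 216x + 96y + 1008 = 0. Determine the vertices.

Group: 9(x² - 24x) -16(y² - 6y) = -1008
Complete the square: 9(x - 12)² -16(y - 3)² = -1008 + 1296 - 144 = 144
Divide through by 144 to get (x - 12)²/16 - (y - 3)²/9 = 1.
Hyperbola, center (12, 3), transverse axis horizontal; a² = 16, b² = 9.
a = 4. Vertices at (h ± a, k).

(8, 3) and (16, 3)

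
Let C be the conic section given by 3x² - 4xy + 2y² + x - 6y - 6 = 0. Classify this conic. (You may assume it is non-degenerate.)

A = 3, B = -4, C = 2.
Discriminant B² − 4AC = (-4)² − 4·3·2 = -8.
B² − 4AC < 0 ⇒ ellipse.

ellipse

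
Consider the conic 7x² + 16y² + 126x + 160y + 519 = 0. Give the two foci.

(-15, -5) and (-3, -5)

Group the x- and y-terms: 7(x² + 18x) + 16(y² + 10y) = -519
Completing the square gives 7(x + 9)² + 16(y + 5)² = -519 + 567 + 400 = 448.
Dividing both sides by 448: (x + 9)²/64 + (y + 5)²/28 = 1
Ellipse, center (-9, -5), major axis horizontal; a² = 64, b² = 28.
c² = a² - b² = 64 - 28 = 36, so c = 6.
Foci lie on the horizontal axis through the center: (h ± c, k).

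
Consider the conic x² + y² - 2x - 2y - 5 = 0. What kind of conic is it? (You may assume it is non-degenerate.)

No xy term. Coefficients of x² and y² are A = 1, C = 1.
A = C (same sign) ⇒ circle.

circle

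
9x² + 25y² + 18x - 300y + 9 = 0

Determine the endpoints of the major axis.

(-11, 6) and (9, 6)

Collect terms: 9(x² + 2x) + 25(y² - 12y) = -9
Complete the square in x and y: 9(x + 1)² + 25(y - 6)² = -9 + 9 + 900 = 900
Dividing both sides by 900: (x + 1)²/100 + (y - 6)²/36 = 1
Ellipse, center (-1, 6), major axis horizontal; a² = 100, b² = 36.
a = 10. Vertices at (h ± a, k).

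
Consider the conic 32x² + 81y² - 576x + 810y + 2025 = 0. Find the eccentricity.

e = 7/9

Group: 32(x² - 18x) + 81(y² + 10y) = -2025
Completing the square gives 32(x - 9)² + 81(y + 5)² = -2025 + 2592 + 2025 = 2592.
Dividing both sides by 2592: (x - 9)²/81 + (y + 5)²/32 = 1
Ellipse, center (9, -5), major axis horizontal; a² = 81, b² = 32.
c² = a² - b² = 49, so c = 7.
e = c/a = 7/9.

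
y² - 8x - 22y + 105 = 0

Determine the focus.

(0, 11)

Only y is squared. Complete the square in y: (y - 11)² = 8(x + 2).
Vertex (-2, 11); 4p = 8 so p = 2. Opens right.
Focus is p units from the vertex along the axis: (h + p, k).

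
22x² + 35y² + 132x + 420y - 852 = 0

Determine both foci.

(-3 - √39, -6) and (-3 + √39, -6)

22(x² + 6x) + 35(y² + 12y) = 852
22(x + 3)² + 35(y + 6)² = 852 + 198 + 1260 = 2310
Divide through by 2310 to get (x + 3)²/105 + (y + 6)²/66 = 1.
Ellipse, center (-3, -6), major axis horizontal; a² = 105, b² = 66.
c² = a² - b² = 105 - 66 = 39, so c = √39.
Foci lie on the horizontal axis through the center: (h ± c, k).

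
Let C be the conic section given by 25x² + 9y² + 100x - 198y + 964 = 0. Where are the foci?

25(x² + 4x) + 9(y² - 22y) = -964
Completing the square gives 25(x + 2)² + 9(y - 11)² = -964 + 100 + 1089 = 225.
Dividing both sides by 225: (x + 2)²/9 + (y - 11)²/25 = 1
Ellipse, center (-2, 11), major axis vertical; a² = 25, b² = 9.
c² = a² - b² = 25 - 9 = 16, so c = 4.
Foci lie on the vertical axis through the center: (h, k ± c).

(-2, 7) and (-2, 15)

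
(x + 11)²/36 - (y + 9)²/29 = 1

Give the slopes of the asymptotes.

√29/6 and -√29/6

Center (-11, -9). The positive term is the x-term, so the transverse axis is horizontal; a² = 36, b² = 29.
For a horizontal hyperbola the asymptotes have slope ±b/a.
Here that is ±√29/6.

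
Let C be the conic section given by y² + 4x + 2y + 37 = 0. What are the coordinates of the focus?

(-10, -1)

Only y is squared. Complete the square in y: (y + 1)² = -4(x + 9).
Vertex (-9, -1); 4p = -4 so p = -1. Opens left.
Focus is p units from the vertex along the axis: (h + p, k).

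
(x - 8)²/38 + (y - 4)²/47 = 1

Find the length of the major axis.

Center (8, 4). The larger denominator 47 sits under the y-term, so the major axis is vertical; a² = 47, b² = 38.
a² = 47 so a = √47; the major axis has length 2a = 2√47.

2√47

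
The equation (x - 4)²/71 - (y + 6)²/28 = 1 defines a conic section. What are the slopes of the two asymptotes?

2√497/71 and -2√497/71

Center (4, -6). The positive term is the x-term, so the transverse axis is horizontal; a² = 71, b² = 28.
For a horizontal hyperbola the asymptotes have slope ±b/a.
Here that is ±2√7/√71 = ±2√497/71.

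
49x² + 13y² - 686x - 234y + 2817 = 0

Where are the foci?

49(x² - 14x) + 13(y² - 18y) = -2817
Complete the square: 49(x - 7)² + 13(y - 9)² = -2817 + 2401 + 1053 = 637
Divide by 637: (x - 7)²/13 + (y - 9)²/49 = 1
Ellipse, center (7, 9), major axis vertical; a² = 49, b² = 13.
c² = a² - b² = 49 - 13 = 36, so c = 6.
Foci lie on the vertical axis through the center: (h, k ± c).

(7, 3) and (7, 15)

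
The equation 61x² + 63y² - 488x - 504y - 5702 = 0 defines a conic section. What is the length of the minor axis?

2√122

Group: 61(x² - 8x) + 63(y² - 8y) = 5702
Completing the square gives 61(x - 4)² + 63(y - 4)² = 5702 + 976 + 1008 = 7686.
Divide through by 7686 to get (x - 4)²/126 + (y - 4)²/122 = 1.
Ellipse, center (4, 4), major axis horizontal; a² = 126, b² = 122.
b² = 122 so b = √122; the minor axis has length 2b = 2√122.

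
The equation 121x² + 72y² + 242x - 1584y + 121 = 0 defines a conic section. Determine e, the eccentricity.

e = 7/11

Collect terms: 121(x² + 2x) + 72(y² - 22y) = -121
Completing the square gives 121(x + 1)² + 72(y - 11)² = -121 + 121 + 8712 = 8712.
Dividing both sides by 8712: (x + 1)²/72 + (y - 11)²/121 = 1
Ellipse, center (-1, 11), major axis vertical; a² = 121, b² = 72.
c² = a² - b² = 49, so c = 7.
e = c/a = 7/11.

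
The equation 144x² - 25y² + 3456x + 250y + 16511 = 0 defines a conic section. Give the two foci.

144(x² + 24x) -25(y² - 10y) = -16511
144(x + 12)² -25(y - 5)² = -16511 + 20736 - 625 = 3600
Divide through by 3600 to get (x + 12)²/25 - (y - 5)²/144 = 1.
Hyperbola, center (-12, 5), transverse axis horizontal; a² = 25, b² = 144.
c² = a² + b² = 25 + 144 = 169, so c = 13.
Foci lie on the horizontal axis through the center: (h ± c, k).

(-25, 5) and (1, 5)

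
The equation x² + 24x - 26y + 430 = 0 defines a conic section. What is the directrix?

y = 9/2

Only x is squared. Complete the square in x: (x + 12)² = 26(y - 11).
Vertex (-12, 11); 4p = 26 so p = 13/2. Opens up.
Directrix is the horizontal line y = k − p = 11 − (13/2) = 9/2.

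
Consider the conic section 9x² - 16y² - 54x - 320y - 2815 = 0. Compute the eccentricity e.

e = 5/4

Group the x- and y-terms: 9(x² - 6x) -16(y² + 20y) = 2815
Complete the square in x and y: 9(x - 3)² -16(y + 10)² = 2815 + 81 - 1600 = 1296
Divide by 1296: (x - 3)²/144 - (y + 10)²/81 = 1
Hyperbola, center (3, -10), transverse axis horizontal; a² = 144, b² = 81.
c² = a² + b² = 225, so c = 15.
e = c/a = 15/12 = 5/4.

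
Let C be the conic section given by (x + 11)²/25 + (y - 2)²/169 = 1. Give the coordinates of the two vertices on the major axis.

Center (-11, 2). The larger denominator 169 sits under the y-term, so the major axis is vertical; a² = 169, b² = 25.
a = 13. Vertices at (h, k ± a).

(-11, -11) and (-11, 15)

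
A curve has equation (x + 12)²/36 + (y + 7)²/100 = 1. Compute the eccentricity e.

Center (-12, -7). The larger denominator 100 sits under the y-term, so the major axis is vertical; a² = 100, b² = 36.
c² = a² - b² = 64, so c = 8.
e = c/a = 8/10 = 4/5.

e = 4/5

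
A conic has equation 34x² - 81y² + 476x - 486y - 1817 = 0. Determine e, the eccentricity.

Collect terms: 34(x² + 14x) -81(y² + 6y) = 1817
34(x + 7)² -81(y + 3)² = 1817 + 1666 - 729 = 2754
Divide by 2754: (x + 7)²/81 - (y + 3)²/34 = 1
Hyperbola, center (-7, -3), transverse axis horizontal; a² = 81, b² = 34.
c² = a² + b² = 115, so c = √115.
e = c/a = √115/9.

e = √115/9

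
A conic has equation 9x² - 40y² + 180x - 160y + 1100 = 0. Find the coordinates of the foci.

(-10, -9) and (-10, 5)

9(x² + 20x) -40(y² + 4y) = -1100
Complete the square: 9(x + 10)² -40(y + 2)² = -1100 + 900 - 160 = -360
Dividing both sides by -360: (y + 2)²/9 - (x + 10)²/40 = 1
Hyperbola, center (-10, -2), transverse axis vertical; a² = 9, b² = 40.
c² = a² + b² = 9 + 40 = 49, so c = 7.
Foci lie on the vertical axis through the center: (h, k ± c).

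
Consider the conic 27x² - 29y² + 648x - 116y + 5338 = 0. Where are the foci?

(-12, -2 - 4√7) and (-12, -2 + 4√7)

27(x² + 24x) -29(y² + 4y) = -5338
Complete the square in x and y: 27(x + 12)² -29(y + 2)² = -5338 + 3888 - 116 = -1566
Divide by -1566: (y + 2)²/54 - (x + 12)²/58 = 1
Hyperbola, center (-12, -2), transverse axis vertical; a² = 54, b² = 58.
c² = a² + b² = 54 + 58 = 112, so c = 4√7.
Foci lie on the vertical axis through the center: (h, k ± c).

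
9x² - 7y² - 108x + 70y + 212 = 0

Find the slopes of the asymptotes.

3√7/7 and -3√7/7

Rearranging, 9(x² - 12x) -7(y² - 10y) = -212.
9(x - 6)² -7(y - 5)² = -212 + 324 - 175 = -63
Divide through by -63 to get (y - 5)²/9 - (x - 6)²/7 = 1.
Hyperbola, center (6, 5), transverse axis vertical; a² = 9, b² = 7.
For a vertical hyperbola the asymptotes have slope ±a/b.
Here that is ±3/√7 = ±3√7/7.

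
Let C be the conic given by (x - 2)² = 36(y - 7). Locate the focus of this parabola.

Vertex (2, 7); 4p = 36 so p = 9. Opens up.
Focus is p units from the vertex along the axis: (h, k + p).

(2, 16)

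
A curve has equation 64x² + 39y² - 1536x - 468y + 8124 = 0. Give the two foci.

(12, 1) and (12, 11)

64(x² - 24x) + 39(y² - 12y) = -8124
Complete the square: 64(x - 12)² + 39(y - 6)² = -8124 + 9216 + 1404 = 2496
Divide through by 2496 to get (x - 12)²/39 + (y - 6)²/64 = 1.
Ellipse, center (12, 6), major axis vertical; a² = 64, b² = 39.
c² = a² - b² = 64 - 39 = 25, so c = 5.
Foci lie on the vertical axis through the center: (h, k ± c).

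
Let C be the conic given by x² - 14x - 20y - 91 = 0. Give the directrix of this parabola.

Only x is squared. Complete the square in x: (x - 7)² = 20(y + 7).
Vertex (7, -7); 4p = 20 so p = 5. Opens up.
Directrix is the horizontal line y = k − p = -7 − (5) = -12.

y = -12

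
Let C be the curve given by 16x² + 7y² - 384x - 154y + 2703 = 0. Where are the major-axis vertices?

(12, 3) and (12, 19)

Group the x- and y-terms: 16(x² - 24x) + 7(y² - 22y) = -2703
Complete the square: 16(x - 12)² + 7(y - 11)² = -2703 + 2304 + 847 = 448
Dividing both sides by 448: (x - 12)²/28 + (y - 11)²/64 = 1
Ellipse, center (12, 11), major axis vertical; a² = 64, b² = 28.
a = 8. Vertices at (h, k ± a).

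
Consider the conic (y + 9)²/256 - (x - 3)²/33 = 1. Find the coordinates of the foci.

(3, -26) and (3, 8)

Center (3, -9). The positive term is the y-term, so the transverse axis is vertical; a² = 256, b² = 33.
c² = a² + b² = 256 + 33 = 289, so c = 17.
Foci lie on the vertical axis through the center: (h, k ± c).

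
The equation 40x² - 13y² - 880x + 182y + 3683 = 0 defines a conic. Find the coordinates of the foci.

(11 - √53, 7) and (11 + √53, 7)

Collect terms: 40(x² - 22x) -13(y² - 14y) = -3683
Complete the square: 40(x - 11)² -13(y - 7)² = -3683 + 4840 - 637 = 520
Divide by 520: (x - 11)²/13 - (y - 7)²/40 = 1
Hyperbola, center (11, 7), transverse axis horizontal; a² = 13, b² = 40.
c² = a² + b² = 13 + 40 = 53, so c = √53.
Foci lie on the horizontal axis through the center: (h ± c, k).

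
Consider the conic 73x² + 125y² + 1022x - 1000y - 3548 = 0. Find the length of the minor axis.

2√73

Group: 73(x² + 14x) + 125(y² - 8y) = 3548
Complete the square in x and y: 73(x + 7)² + 125(y - 4)² = 3548 + 3577 + 2000 = 9125
Divide through by 9125 to get (x + 7)²/125 + (y - 4)²/73 = 1.
Ellipse, center (-7, 4), major axis horizontal; a² = 125, b² = 73.
b² = 73 so b = √73; the minor axis has length 2b = 2√73.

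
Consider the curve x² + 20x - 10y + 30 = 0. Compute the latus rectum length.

Only x is squared. Complete the square in x: (x + 10)² = 10(y + 7).
Vertex (-10, -7); 4p = 10 so p = 5/2. Opens up.
Latus rectum length = |4p| = 10.

10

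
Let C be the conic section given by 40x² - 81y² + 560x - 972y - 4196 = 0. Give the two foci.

(-18, -6) and (4, -6)

Rearranging, 40(x² + 14x) -81(y² + 12y) = 4196.
Complete the square in x and y: 40(x + 7)² -81(y + 6)² = 4196 + 1960 - 2916 = 3240
Divide through by 3240 to get (x + 7)²/81 - (y + 6)²/40 = 1.
Hyperbola, center (-7, -6), transverse axis horizontal; a² = 81, b² = 40.
c² = a² + b² = 81 + 40 = 121, so c = 11.
Foci lie on the horizontal axis through the center: (h ± c, k).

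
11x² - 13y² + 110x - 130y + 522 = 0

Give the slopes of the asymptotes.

√143/13 and -√143/13

Group: 11(x² + 10x) -13(y² + 10y) = -522
Complete the square in x and y: 11(x + 5)² -13(y + 5)² = -522 + 275 - 325 = -572
Dividing both sides by -572: (y + 5)²/44 - (x + 5)²/52 = 1
Hyperbola, center (-5, -5), transverse axis vertical; a² = 44, b² = 52.
For a vertical hyperbola the asymptotes have slope ±a/b.
Here that is ±2√11/2√13 = ±√143/13.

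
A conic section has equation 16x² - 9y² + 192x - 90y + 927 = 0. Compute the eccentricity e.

e = 5/4

16(x² + 12x) -9(y² + 10y) = -927
16(x + 6)² -9(y + 5)² = -927 + 576 - 225 = -576
Divide by -576: (y + 5)²/64 - (x + 6)²/36 = 1
Hyperbola, center (-6, -5), transverse axis vertical; a² = 64, b² = 36.
c² = a² + b² = 100, so c = 10.
e = c/a = 10/8 = 5/4.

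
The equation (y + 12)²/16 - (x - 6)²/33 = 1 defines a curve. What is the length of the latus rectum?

33/2

Center (6, -12). The positive term is the y-term, so the transverse axis is vertical; a² = 16, b² = 33.
Latus rectum length = 2b²/a = 2·33/4 = 33/2.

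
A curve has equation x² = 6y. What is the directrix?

Vertex (0, 0); 4p = 6 so p = 3/2. Opens up.
Directrix is the horizontal line y = k − p = 0 − (3/2) = -3/2.

y = -3/2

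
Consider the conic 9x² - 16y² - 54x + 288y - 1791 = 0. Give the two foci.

(-7, 9) and (13, 9)

Collect terms: 9(x² - 6x) -16(y² - 18y) = 1791
Completing the square gives 9(x - 3)² -16(y - 9)² = 1791 + 81 - 1296 = 576.
Divide by 576: (x - 3)²/64 - (y - 9)²/36 = 1
Hyperbola, center (3, 9), transverse axis horizontal; a² = 64, b² = 36.
c² = a² + b² = 64 + 36 = 100, so c = 10.
Foci lie on the horizontal axis through the center: (h ± c, k).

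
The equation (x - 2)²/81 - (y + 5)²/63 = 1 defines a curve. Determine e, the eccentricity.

e = 4/3

Center (2, -5). The positive term is the x-term, so the transverse axis is horizontal; a² = 81, b² = 63.
c² = a² + b² = 144, so c = 12.
e = c/a = 12/9 = 4/3.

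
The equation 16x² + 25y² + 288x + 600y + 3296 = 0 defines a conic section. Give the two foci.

Group: 16(x² + 18x) + 25(y² + 24y) = -3296
Complete the square in x and y: 16(x + 9)² + 25(y + 12)² = -3296 + 1296 + 3600 = 1600
Divide through by 1600 to get (x + 9)²/100 + (y + 12)²/64 = 1.
Ellipse, center (-9, -12), major axis horizontal; a² = 100, b² = 64.
c² = a² - b² = 100 - 64 = 36, so c = 6.
Foci lie on the horizontal axis through the center: (h ± c, k).

(-15, -12) and (-3, -12)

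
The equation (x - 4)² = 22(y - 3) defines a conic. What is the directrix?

Vertex (4, 3); 4p = 22 so p = 11/2. Opens up.
Directrix is the horizontal line y = k − p = 3 − (11/2) = -5/2.

y = -5/2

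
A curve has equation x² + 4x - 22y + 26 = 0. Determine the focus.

(-2, 13/2)

Only x is squared. Complete the square in x: (x + 2)² = 22(y - 1).
Vertex (-2, 1); 4p = 22 so p = 11/2. Opens up.
Focus is p units from the vertex along the axis: (h, k + p).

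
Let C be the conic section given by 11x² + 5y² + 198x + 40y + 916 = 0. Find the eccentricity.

Collect terms: 11(x² + 18x) + 5(y² + 8y) = -916
Complete the square: 11(x + 9)² + 5(y + 4)² = -916 + 891 + 80 = 55
Divide through by 55 to get (x + 9)²/5 + (y + 4)²/11 = 1.
Ellipse, center (-9, -4), major axis vertical; a² = 11, b² = 5.
c² = a² - b² = 6, so c = √6.
e = c/a = √6/√11 = √66/11.

e = √66/11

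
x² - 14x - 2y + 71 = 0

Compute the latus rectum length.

Only x is squared. Complete the square in x: (x - 7)² = 2(y - 11).
Vertex (7, 11); 4p = 2 so p = 1/2. Opens up.
Latus rectum length = |4p| = 2.

2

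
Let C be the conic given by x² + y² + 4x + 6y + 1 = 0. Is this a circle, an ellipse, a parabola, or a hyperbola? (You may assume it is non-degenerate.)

No xy term. Coefficients of x² and y² are A = 1, C = 1.
A = C (same sign) ⇒ circle.

circle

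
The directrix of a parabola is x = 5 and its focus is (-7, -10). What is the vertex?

(-1, -10)

The vertex is the midpoint between the focus and the directrix along the axis of symmetry.
Axis is horizontal (directrix is vertical). Vertex x-coordinate = (-7 + 5)/2 = -1; y-coordinate = -10.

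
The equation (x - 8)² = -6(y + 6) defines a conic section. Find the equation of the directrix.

y = -9/2

Vertex (8, -6); 4p = -6 so p = -3/2. Opens down.
Directrix is the horizontal line y = k − p = -6 − (-3/2) = -9/2.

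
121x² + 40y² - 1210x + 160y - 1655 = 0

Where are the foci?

(5, -11) and (5, 7)

121(x² - 10x) + 40(y² + 4y) = 1655
Complete the square: 121(x - 5)² + 40(y + 2)² = 1655 + 3025 + 160 = 4840
Divide through by 4840 to get (x - 5)²/40 + (y + 2)²/121 = 1.
Ellipse, center (5, -2), major axis vertical; a² = 121, b² = 40.
c² = a² - b² = 121 - 40 = 81, so c = 9.
Foci lie on the vertical axis through the center: (h, k ± c).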